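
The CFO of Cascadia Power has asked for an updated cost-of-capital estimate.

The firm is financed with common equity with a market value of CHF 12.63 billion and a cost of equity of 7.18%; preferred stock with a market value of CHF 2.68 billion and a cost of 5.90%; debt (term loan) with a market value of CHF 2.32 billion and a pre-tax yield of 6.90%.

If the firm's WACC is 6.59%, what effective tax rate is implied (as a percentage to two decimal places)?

Total capital V = 12.63 + 2.68 + 2.32 = 17.63.
Equity weight = 12.63/17.63 = 0.7164.
Preferred weight = 2.68/17.63 = 0.1520.
Term loan weight = 2.32/17.63 = 0.1316.
Equity contribution = 0.7164 × 7.18% = 5.1437%.
Preferred contribution = 0.1520 × 5.9% = 0.8969%.
Debt contribution must be 6.59% − 6.0406% = 0.5494%.
0.1316 × 6.9% × (1 − T) = 0.5494%  ⇒  (1 − T) = 0.6051.
T = 39.4909%.

39.49%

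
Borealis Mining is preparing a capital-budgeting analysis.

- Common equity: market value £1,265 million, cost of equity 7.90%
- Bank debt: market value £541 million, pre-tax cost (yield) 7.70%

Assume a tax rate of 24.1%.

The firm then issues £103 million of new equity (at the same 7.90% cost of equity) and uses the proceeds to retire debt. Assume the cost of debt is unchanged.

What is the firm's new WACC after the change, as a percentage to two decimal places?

7.40%

After the change:
Total capital V = 1368 + 438 = 1806.
Equity: weight = 1368/1806 = 0.7575; cost = 7.9%.
Bank debt: weight = 438/1806 = 0.2425; after-tax cost = 7.7% × (1 − 24.1%) = 5.8443%.
WACC = 0.7575 × 7.9000% + 0.2425 × 5.8443% = 7.4014%.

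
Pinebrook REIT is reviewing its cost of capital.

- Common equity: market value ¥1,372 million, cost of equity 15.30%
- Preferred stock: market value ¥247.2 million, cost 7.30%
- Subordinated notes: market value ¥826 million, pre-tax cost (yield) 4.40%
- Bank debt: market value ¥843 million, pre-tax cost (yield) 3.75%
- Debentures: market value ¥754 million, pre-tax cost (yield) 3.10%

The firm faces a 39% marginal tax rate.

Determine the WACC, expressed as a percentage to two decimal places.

7.02%

Total capital V = 1372 + 247.2 + 826 + 843 + 754 = 4042.2.
Equity: weight = 1372/4042.2 = 0.3394; cost = 15.3%.
Preferred: weight = 247.2/4042.2 = 0.0612; cost = 7.3%.
Subordinated notes: weight = 826/4042.2 = 0.2043; after-tax cost = 4.4% × (1 − 39%) = 2.6840%.
Bank debt: weight = 843/4042.2 = 0.2085; after-tax cost = 3.75% × (1 − 39%) = 2.2875%.
Debentures: weight = 754/4042.2 = 0.1865; after-tax cost = 3.1% × (1 − 39%) = 1.8910%.
WACC = 0.3394 × 15.3000% + 0.0612 × 7.3000% + 0.2043 × 2.6840% + 0.2085 × 2.2875% + 0.1865 × 1.8910% = 7.0178%.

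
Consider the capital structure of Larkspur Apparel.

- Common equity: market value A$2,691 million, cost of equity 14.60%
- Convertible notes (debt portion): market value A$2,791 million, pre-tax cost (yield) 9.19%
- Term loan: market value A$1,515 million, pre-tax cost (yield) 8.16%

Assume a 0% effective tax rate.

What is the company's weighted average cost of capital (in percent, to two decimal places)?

Total capital V = 2691 + 2791 + 1515 = 6997.
Equity: weight = 2691/6997 = 0.3846; cost = 14.6%.
Convertible notes (debt portion): weight = 2791/6997 = 0.3989; after-tax cost = 9.19% × (1 − 0%) = 9.1900%.
Term loan: weight = 1515/6997 = 0.2165; after-tax cost = 8.16% × (1 − 0%) = 8.1600%.
WACC = 0.3846 × 14.6000% + 0.3989 × 9.1900% + 0.2165 × 8.1600% = 11.0476%.

11.05%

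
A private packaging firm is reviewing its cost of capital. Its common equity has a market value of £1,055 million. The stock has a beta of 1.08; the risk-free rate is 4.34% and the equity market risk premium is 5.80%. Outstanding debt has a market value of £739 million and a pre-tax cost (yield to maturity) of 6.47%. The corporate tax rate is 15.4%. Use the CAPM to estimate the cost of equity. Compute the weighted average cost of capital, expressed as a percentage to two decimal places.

8.49%

Cost of equity via CAPM: Re = 4.34% + 1.08 × 5.8% = 10.6040%.
Total capital V = 1055 + 739 = 1794.
Equity: weight = 1055/1794 = 0.5881; cost = 10.604%.
Debt: weight = 739/1794 = 0.4119; after-tax cost = 6.47% × (1 − 15.4%) = 5.4736%.
WACC = 0.5881 × 10.6040% + 0.4119 × 5.4736% = 8.4906%.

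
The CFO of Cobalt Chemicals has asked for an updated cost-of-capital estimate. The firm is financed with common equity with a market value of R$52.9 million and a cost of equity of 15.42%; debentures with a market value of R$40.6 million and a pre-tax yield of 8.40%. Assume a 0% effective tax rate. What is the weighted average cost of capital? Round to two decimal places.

Total capital V = 52.9 + 40.6 = 93.5.
Equity: weight = 52.9/93.5 = 0.5658; cost = 15.42%.
Debentures: weight = 40.6/93.5 = 0.4342; after-tax cost = 8.4% × (1 − 0%) = 8.4000%.
WACC = 0.5658 × 15.4200% + 0.4342 × 8.4000% = 12.3717%.

12.37%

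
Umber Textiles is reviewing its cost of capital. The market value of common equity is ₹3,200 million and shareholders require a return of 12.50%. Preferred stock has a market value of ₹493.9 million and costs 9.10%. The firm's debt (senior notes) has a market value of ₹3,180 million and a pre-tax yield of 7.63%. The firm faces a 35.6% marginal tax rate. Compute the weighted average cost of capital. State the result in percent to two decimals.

8.75%

Total capital V = 3200 + 493.9 + 3180 = 6873.9.
Equity: weight = 3200/6873.9 = 0.4655; cost = 12.5%.
Preferred: weight = 493.9/6873.9 = 0.0719; cost = 9.1%.
Senior notes: weight = 3180/6873.9 = 0.4626; after-tax cost = 7.63% × (1 − 35.6%) = 4.9137%.
WACC = 0.4655 × 12.5000% + 0.0719 × 9.1000% + 0.4626 × 4.9137% = 8.7461%.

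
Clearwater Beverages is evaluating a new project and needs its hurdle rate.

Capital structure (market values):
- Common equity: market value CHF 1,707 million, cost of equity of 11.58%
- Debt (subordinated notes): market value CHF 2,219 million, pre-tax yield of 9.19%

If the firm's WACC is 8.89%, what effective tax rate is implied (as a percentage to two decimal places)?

25.78%

Total capital V = 1707 + 2219 = 3926.
Equity weight = 1707/3926 = 0.4348.
Subordinated notes weight = 2219/3926 = 0.5652.
Equity contribution = 0.4348 × 11.58% = 5.0349%.
Debt contribution must be 8.89% − 5.0349% = 3.8551%.
0.5652 × 9.19% × (1 − T) = 3.8551%  ⇒  (1 − T) = 0.7422.
T = 25.7815%.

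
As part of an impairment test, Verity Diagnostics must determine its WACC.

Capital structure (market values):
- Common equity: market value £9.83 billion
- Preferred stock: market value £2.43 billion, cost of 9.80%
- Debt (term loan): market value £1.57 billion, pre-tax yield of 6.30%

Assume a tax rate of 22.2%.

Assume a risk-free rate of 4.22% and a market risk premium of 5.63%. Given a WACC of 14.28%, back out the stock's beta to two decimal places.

2.25

Total capital V = 9.83 + 2.43 + 1.57 = 13.83.
Equity weight = 9.83/13.83 = 0.7108.
Preferred weight = 2.43/13.83 = 0.1757.
Term loan weight = 1.57/13.83 = 0.1135.
Debt contribution = 0.1135 × 6.3% × (1 − 22.2%) = 0.5564%.
Preferred contribution = 0.1757 × 9.8% = 1.7219%.
Required equity contribution = 14.28% − 2.2783% = 12.0017%  ⇒  Re = 16.8854%.
CAPM: 16.8854% = 4.22% + β × 5.63%  ⇒  β = 2.2496.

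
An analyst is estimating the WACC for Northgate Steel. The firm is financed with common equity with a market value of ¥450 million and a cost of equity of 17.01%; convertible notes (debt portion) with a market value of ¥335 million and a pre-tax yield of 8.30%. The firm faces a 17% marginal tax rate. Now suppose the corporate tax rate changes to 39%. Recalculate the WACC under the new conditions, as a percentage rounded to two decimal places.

After the change:
Total capital V = 450 + 335 = 785.
Equity: weight = 450/785 = 0.5732; cost = 17.01%.
Convertible notes (debt portion): weight = 335/785 = 0.4268; after-tax cost = 8.3% × (1 − 39%) = 5.0630%.
WACC = 0.5732 × 17.0100% + 0.4268 × 5.0630% = 11.9116%.

11.91%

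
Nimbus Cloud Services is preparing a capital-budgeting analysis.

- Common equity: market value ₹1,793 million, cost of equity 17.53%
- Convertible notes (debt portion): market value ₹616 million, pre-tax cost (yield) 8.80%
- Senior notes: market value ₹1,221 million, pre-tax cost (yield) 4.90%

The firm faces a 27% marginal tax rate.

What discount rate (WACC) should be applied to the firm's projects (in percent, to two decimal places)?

Total capital V = 1793 + 616 + 1221 = 3630.
Equity: weight = 1793/3630 = 0.4939; cost = 17.53%.
Convertible notes (debt portion): weight = 616/3630 = 0.1697; after-tax cost = 8.8% × (1 − 27%) = 6.4240%.
Senior notes: weight = 1221/3630 = 0.3364; after-tax cost = 4.9% × (1 − 27%) = 3.5770%.
WACC = 0.4939 × 17.5300% + 0.1697 × 6.4240% + 0.3364 × 3.5770% = 10.9521%.

10.95%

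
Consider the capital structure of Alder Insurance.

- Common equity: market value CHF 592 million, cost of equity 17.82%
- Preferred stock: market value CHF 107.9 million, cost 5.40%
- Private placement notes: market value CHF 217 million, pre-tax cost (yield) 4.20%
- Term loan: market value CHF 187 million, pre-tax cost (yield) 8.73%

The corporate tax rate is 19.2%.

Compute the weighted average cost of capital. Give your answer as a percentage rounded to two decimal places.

Total capital V = 592 + 107.9 + 217 + 187 = 1103.9.
Equity: weight = 592/1103.9 = 0.5363; cost = 17.82%.
Preferred: weight = 107.9/1103.9 = 0.0977; cost = 5.4%.
Private placement notes: weight = 217/1103.9 = 0.1966; after-tax cost = 4.2% × (1 − 19.2%) = 3.3936%.
Term loan: weight = 187/1103.9 = 0.1694; after-tax cost = 8.73% × (1 − 19.2%) = 7.0538%.
WACC = 0.5363 × 17.8200% + 0.0977 × 5.4000% + 0.1966 × 3.3936% + 0.1694 × 7.0538% = 11.9464%.

11.95%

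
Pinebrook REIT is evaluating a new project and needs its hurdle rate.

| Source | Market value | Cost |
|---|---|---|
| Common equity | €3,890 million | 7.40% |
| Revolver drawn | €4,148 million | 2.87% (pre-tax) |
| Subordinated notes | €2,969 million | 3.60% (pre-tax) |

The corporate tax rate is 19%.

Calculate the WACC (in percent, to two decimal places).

4.28%

Total capital V = 3890 + 4148 + 2969 = 11007.
Equity: weight = 3890/11007 = 0.3534; cost = 7.4%.
Revolver drawn: weight = 4148/11007 = 0.3769; after-tax cost = 2.87% × (1 − 19%) = 2.3247%.
Subordinated notes: weight = 2969/11007 = 0.2697; after-tax cost = 3.6% × (1 − 19%) = 2.9160%.
WACC = 0.3534 × 7.4000% + 0.3769 × 2.3247% + 0.2697 × 2.9160% = 4.2779%.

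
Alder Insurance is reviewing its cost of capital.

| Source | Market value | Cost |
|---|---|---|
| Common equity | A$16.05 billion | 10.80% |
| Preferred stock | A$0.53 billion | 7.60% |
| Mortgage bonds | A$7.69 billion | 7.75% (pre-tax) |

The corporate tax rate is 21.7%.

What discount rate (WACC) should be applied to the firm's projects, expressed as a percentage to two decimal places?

Total capital V = 16.05 + 0.53 + 7.69 = 24.27.
Equity: weight = 16.05/24.27 = 0.6613; cost = 10.8%.
Preferred: weight = 0.53/24.27 = 0.0218; cost = 7.6%.
Mortgage bonds: weight = 7.69/24.27 = 0.3169; after-tax cost = 7.75% × (1 − 21.7%) = 6.0682%.
WACC = 0.6613 × 10.8000% + 0.0218 × 7.6000% + 0.3169 × 6.0682% = 9.2309%.

9.23%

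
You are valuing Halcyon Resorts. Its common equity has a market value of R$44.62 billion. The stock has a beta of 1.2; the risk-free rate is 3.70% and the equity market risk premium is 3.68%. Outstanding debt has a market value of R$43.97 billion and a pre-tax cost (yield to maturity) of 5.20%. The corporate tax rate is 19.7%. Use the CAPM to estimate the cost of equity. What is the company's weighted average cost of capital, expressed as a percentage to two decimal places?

Cost of equity via CAPM: Re = 3.7% + 1.2 × 3.68% = 8.1160%.
Total capital V = 44.62 + 43.97 = 88.59.
Equity: weight = 44.62/88.59 = 0.5037; cost = 8.116%.
Debt: weight = 43.97/88.59 = 0.4963; after-tax cost = 5.2% × (1 − 19.7%) = 4.1756%.
WACC = 0.5037 × 8.1160% + 0.4963 × 4.1756% = 6.1603%.

6.16%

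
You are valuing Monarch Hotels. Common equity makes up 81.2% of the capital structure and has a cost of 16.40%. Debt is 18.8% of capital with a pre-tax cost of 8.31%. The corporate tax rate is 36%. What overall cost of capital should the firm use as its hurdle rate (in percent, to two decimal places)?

14.32%

After-tax cost of debt = 8.31% × (1 − 36%) = 5.3184%.
WACC = 0.812 × 16.4000% + 0.188 × 5.3184% = 14.3167%.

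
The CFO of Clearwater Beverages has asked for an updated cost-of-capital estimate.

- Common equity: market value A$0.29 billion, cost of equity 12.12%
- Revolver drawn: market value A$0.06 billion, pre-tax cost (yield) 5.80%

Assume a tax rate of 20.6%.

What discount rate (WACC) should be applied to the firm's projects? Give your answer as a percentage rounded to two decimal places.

Total capital V = 0.29 + 0.06 = 0.35.
Equity: weight = 0.29/0.35 = 0.8286; cost = 12.12%.
Revolver drawn: weight = 0.06/0.35 = 0.1714; after-tax cost = 5.8% × (1 − 20.6%) = 4.6052%.
WACC = 0.8286 × 12.1200% + 0.1714 × 4.6052% = 10.8317%.

10.83%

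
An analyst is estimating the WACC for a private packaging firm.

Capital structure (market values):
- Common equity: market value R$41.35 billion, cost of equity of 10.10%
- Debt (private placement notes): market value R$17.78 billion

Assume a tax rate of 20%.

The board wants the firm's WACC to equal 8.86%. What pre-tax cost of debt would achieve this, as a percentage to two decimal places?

Total capital V = 41.35 + 17.78 = 59.13.
Equity weight = 41.35/59.13 = 0.6993.
Private placement notes weight = 17.78/59.13 = 0.3007.
Equity contribution = 0.6993 × 10.1% = 7.0630%.
Remaining for debt = 8.86% − 7.0630% = 1.7970%.
Rd × (1 − 20%) × 0.3007 = 1.7970%  ⇒  Rd = 7.4702%.

7.47%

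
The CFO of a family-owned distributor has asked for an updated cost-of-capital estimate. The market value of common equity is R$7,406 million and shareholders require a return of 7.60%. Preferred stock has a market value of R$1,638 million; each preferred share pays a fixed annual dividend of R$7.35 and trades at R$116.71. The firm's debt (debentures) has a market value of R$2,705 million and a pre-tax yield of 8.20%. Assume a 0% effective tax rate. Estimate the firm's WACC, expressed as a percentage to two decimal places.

Cost of preferred: Rp = 7.35 / 116.71 = 6.2977%.
Total capital V = 7406 + 1638 + 2705 = 11749.
Equity: weight = 7406/11749 = 0.6304; cost = 7.6%.
Preferred: weight = 1638/11749 = 0.1394; cost = 6.2977%.
Debentures: weight = 2705/11749 = 0.2302; after-tax cost = 8.2% × (1 − 0%) = 8.2000%.
WACC = 0.6304 × 7.6000% + 0.1394 × 6.2977% + 0.2302 × 8.2000% = 7.5566%.

7.56%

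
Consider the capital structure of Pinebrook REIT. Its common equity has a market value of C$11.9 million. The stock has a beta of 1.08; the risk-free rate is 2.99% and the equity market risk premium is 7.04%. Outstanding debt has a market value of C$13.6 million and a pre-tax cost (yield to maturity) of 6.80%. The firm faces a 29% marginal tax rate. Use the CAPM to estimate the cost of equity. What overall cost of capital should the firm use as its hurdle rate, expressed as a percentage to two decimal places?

7.52%

Cost of equity via CAPM: Re = 2.99% + 1.08 × 7.04% = 10.5932%.
Total capital V = 11.9 + 13.6 = 25.5.
Equity: weight = 11.9/25.5 = 0.4667; cost = 10.5932%.
Debt: weight = 13.6/25.5 = 0.5333; after-tax cost = 6.8% × (1 − 29%) = 4.8280%.
WACC = 0.4667 × 10.5932% + 0.5333 × 4.8280% = 7.5184%.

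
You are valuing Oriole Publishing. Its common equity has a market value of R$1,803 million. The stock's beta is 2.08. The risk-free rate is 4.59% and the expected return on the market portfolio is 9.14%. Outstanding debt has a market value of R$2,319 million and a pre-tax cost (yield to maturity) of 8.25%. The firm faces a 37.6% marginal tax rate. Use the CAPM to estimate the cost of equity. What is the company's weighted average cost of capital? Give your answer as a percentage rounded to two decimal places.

Market risk premium = 9.14% − 4.59% = 4.55%.
Cost of equity via CAPM: Re = 4.59% + 2.08 × 4.55% = 14.0540%.
Total capital V = 1803 + 2319 = 4122.
Equity: weight = 1803/4122 = 0.4374; cost = 14.054%.
Debt: weight = 2319/4122 = 0.5626; after-tax cost = 8.25% × (1 − 37.6%) = 5.1480%.
WACC = 0.4374 × 14.0540% + 0.5626 × 5.1480% = 9.0436%.

9.04%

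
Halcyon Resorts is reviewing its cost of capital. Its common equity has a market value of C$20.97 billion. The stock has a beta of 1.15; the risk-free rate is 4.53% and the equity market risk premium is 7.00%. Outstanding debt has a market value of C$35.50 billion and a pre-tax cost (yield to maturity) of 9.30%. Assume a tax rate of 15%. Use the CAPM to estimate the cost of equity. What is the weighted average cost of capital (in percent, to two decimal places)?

Cost of equity via CAPM: Re = 4.53% + 1.15 × 7.0% = 12.5800%.
Total capital V = 20.97 + 35.5 = 56.47.
Equity: weight = 20.97/56.47 = 0.3713; cost = 12.58%.
Debt: weight = 35.5/56.47 = 0.6287; after-tax cost = 9.3% × (1 − 15%) = 7.9050%.
WACC = 0.3713 × 12.5800% + 0.6287 × 7.9050% = 9.6411%.

9.64%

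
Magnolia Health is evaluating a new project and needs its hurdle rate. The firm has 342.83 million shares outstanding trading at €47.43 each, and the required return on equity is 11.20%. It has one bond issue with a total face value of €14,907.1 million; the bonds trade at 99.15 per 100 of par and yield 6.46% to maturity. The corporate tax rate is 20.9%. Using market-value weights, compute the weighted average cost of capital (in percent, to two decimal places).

8.30%

Market value of equity E = 47.43 × 342.83m = 16260.4269m. Market value of debt D = 14907.1m × 99.15/100 = 14780.38965m.
Total capital V = 16260.4269 + 14780.38965 = 31040.81655.
Equity: weight = 16260.4269/31040.81655 = 0.5238; cost = 11.2%.
Bonds outstanding: weight = 14780.38965/31040.81655 = 0.4762; after-tax cost = 6.46% × (1 − 20.9%) = 5.1099%.
WACC = 0.5238 × 11.2000% + 0.4762 × 5.1099% = 8.3001%.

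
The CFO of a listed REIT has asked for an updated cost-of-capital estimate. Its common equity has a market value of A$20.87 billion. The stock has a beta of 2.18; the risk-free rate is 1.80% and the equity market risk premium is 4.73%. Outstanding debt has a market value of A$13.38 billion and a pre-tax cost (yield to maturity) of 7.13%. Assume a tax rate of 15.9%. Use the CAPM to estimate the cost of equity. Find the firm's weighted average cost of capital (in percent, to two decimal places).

Cost of equity via CAPM: Re = 1.8% + 2.18 × 4.73% = 12.1114%.
Total capital V = 20.87 + 13.38 = 34.25.
Equity: weight = 20.87/34.25 = 0.6093; cost = 12.1114%.
Debt: weight = 13.38/34.25 = 0.3907; after-tax cost = 7.13% × (1 − 15.9%) = 5.9963%.
WACC = 0.6093 × 12.1114% + 0.3907 × 5.9963% = 9.7225%.

9.72%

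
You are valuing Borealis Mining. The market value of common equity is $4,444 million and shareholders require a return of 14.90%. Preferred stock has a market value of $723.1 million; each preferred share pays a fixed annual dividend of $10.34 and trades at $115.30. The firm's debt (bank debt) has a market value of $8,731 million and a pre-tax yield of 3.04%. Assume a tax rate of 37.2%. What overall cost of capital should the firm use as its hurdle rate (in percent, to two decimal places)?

Cost of preferred: Rp = 10.34 / 115.3 = 8.9679%.
Total capital V = 4444 + 723.1 + 8731 = 13898.1.
Equity: weight = 4444/13898.1 = 0.3198; cost = 14.9%.
Preferred: weight = 723.1/13898.1 = 0.0520; cost = 8.9679%.
Bank debt: weight = 8731/13898.1 = 0.6282; after-tax cost = 3.04% × (1 − 37.2%) = 1.9091%.
WACC = 0.3198 × 14.9000% + 0.0520 × 8.9679% + 0.6282 × 1.9091% = 6.4303%.

6.43%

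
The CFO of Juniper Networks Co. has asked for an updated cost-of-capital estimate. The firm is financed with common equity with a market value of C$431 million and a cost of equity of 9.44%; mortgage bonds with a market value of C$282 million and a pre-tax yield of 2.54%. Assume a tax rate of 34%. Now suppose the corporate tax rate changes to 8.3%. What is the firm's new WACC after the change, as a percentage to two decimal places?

After the change:
Total capital V = 431 + 282 = 713.
Equity: weight = 431/713 = 0.6045; cost = 9.44%.
Mortgage bonds: weight = 282/713 = 0.3955; after-tax cost = 2.54% × (1 − 8.3%) = 2.3292%.
WACC = 0.6045 × 9.4400% + 0.3955 × 2.3292% = 6.6276%.

6.63%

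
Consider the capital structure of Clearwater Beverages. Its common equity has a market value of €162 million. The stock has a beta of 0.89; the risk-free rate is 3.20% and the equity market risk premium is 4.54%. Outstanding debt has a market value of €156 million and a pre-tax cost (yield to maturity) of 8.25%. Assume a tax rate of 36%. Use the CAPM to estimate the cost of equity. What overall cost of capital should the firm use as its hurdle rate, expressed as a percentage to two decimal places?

Cost of equity via CAPM: Re = 3.2% + 0.89 × 4.54% = 7.2406%.
Total capital V = 162 + 156 = 318.
Equity: weight = 162/318 = 0.5094; cost = 7.2406%.
Debt: weight = 156/318 = 0.4906; after-tax cost = 8.25% × (1 − 36%) = 5.2800%.
WACC = 0.5094 × 7.2406% + 0.4906 × 5.2800% = 6.2788%.

6.28%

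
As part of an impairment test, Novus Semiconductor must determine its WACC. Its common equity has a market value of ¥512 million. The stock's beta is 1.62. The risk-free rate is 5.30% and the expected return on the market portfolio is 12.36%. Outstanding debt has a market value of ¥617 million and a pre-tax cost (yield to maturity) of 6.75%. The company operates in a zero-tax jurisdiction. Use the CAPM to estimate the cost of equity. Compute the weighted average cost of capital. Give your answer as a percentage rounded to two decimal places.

11.28%

Market risk premium = 12.36% − 5.3% = 7.06%.
Cost of equity via CAPM: Re = 5.3% + 1.62 × 7.06% = 16.7372%.
Total capital V = 512 + 617 = 1129.
Equity: weight = 512/1129 = 0.4535; cost = 16.7372%.
Debt: weight = 617/1129 = 0.5465; after-tax cost = 6.75% × (1 − 0%) = 6.7500%.
WACC = 0.4535 × 16.7372% + 0.5465 × 6.7500% = 11.2792%.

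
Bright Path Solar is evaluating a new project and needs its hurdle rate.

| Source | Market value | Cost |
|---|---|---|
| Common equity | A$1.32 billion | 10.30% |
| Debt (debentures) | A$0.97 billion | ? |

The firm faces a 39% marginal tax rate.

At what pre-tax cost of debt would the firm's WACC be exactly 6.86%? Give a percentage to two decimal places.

3.57%

Total capital V = 1.32 + 0.97 = 2.29.
Equity weight = 1.32/2.29 = 0.5764.
Debentures weight = 0.97/2.29 = 0.4236.
Equity contribution = 0.5764 × 10.3% = 5.9371%.
Remaining for debt = 6.86% − 5.9371% = 0.9229%.
Rd × (1 − 39%) × 0.4236 = 0.9229%  ⇒  Rd = 3.5717%.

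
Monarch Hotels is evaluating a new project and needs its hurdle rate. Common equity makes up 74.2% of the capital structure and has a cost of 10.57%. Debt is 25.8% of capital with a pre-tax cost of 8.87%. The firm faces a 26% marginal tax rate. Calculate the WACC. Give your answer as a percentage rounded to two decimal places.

After-tax cost of debt = 8.87% × (1 − 26%) = 6.5638%.
WACC = 0.742 × 10.5700% + 0.258 × 6.5638% = 9.5364%.

9.54%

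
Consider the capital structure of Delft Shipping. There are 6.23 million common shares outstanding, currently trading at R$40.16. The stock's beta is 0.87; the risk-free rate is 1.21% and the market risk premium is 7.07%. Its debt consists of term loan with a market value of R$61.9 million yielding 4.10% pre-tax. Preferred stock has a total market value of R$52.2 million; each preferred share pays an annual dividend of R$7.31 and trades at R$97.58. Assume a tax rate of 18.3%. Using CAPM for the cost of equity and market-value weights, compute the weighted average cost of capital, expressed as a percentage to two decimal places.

6.70%

Cost of equity via CAPM: Re = 1.21% + 0.87 × 7.07% = 7.3609%.
Cost of preferred: Rp = 7.31 / 97.58 = 7.4913%.
Market value of equity E = 40.16 × 6.23m = 250.1968m.
Total capital V = 250.1968 + 52.2 + 61.9 = 364.2968.
Equity: weight = 250.1968/364.2968 = 0.6868; cost = 7.3609%.
Preferred: weight = 52.2/364.2968 = 0.1433; cost = 7.4913%.
Term loan: weight = 61.9/364.2968 = 0.1699; after-tax cost = 4.1% × (1 − 18.3%) = 3.3497%.
WACC = 0.6868 × 7.3609% + 0.1433 × 7.4913% + 0.1699 × 3.3497% = 6.6980%.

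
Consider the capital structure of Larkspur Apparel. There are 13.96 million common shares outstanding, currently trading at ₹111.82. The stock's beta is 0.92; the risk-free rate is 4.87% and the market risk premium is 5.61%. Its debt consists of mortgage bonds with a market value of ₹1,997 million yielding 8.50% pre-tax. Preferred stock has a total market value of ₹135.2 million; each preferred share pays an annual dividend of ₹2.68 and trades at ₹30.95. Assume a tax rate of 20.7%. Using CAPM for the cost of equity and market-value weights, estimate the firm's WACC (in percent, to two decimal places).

8.20%

Cost of equity via CAPM: Re = 4.87% + 0.92 × 5.61% = 10.0312%.
Cost of preferred: Rp = 2.68 / 30.95 = 8.6591%.
Market value of equity E = 111.82 × 13.96m = 1561.0072m.
Total capital V = 1561.0072 + 135.2 + 1997 = 3693.2072.
Equity: weight = 1561.0072/3693.2072 = 0.4227; cost = 10.0312%.
Preferred: weight = 135.2/3693.2072 = 0.0366; cost = 8.6591%.
Mortgage bonds: weight = 1997/3693.2072 = 0.5407; after-tax cost = 8.5% × (1 − 20.7%) = 6.7405%.
WACC = 0.4227 × 10.0312% + 0.0366 × 8.6591% + 0.5407 × 6.7405% = 8.2016%.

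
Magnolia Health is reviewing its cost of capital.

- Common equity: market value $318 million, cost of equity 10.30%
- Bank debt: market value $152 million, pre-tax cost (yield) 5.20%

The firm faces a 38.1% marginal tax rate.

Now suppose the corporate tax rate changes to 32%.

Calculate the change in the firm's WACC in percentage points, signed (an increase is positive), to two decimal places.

Current WACC:
Total capital V = 318 + 152 = 470.
Equity: weight = 318/470 = 0.6766; cost = 10.3%.
Bank debt: weight = 152/470 = 0.3234; after-tax cost = 5.2% × (1 − 38.1%) = 3.2188%.
WACC = 0.6766 × 10.3000% + 0.3234 × 3.2188% = 8.0099%.
After the change:
Total capital V = 318 + 152 = 470.
Equity: weight = 318/470 = 0.6766; cost = 10.3%.
Bank debt: weight = 152/470 = 0.3234; after-tax cost = 5.2% × (1 − 32%) = 3.5360%.
WACC = 0.6766 × 10.3000% + 0.3234 × 3.5360% = 8.1125%.
Change in WACC = 8.1125% − 8.0099% = 0.1026 pp.

+0.10 pp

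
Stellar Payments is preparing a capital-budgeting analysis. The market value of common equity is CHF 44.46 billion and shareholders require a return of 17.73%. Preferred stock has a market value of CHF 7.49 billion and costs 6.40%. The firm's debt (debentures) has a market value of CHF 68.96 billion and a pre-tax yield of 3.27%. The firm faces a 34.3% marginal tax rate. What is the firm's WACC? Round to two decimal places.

Total capital V = 44.46 + 7.49 + 68.96 = 120.91.
Equity: weight = 44.46/120.91 = 0.3677; cost = 17.73%.
Preferred: weight = 7.49/120.91 = 0.0619; cost = 6.4%.
Debentures: weight = 68.96/120.91 = 0.5703; after-tax cost = 3.27% × (1 − 34.3%) = 2.1484%.
WACC = 0.3677 × 17.7300% + 0.0619 × 6.4000% + 0.5703 × 2.1484% = 8.1413%.

8.14%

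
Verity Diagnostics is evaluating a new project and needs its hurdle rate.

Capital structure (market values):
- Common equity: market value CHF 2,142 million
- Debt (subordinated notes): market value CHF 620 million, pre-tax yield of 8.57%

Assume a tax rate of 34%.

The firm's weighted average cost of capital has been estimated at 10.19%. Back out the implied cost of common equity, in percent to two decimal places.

11.50%

Total capital V = 2142 + 620 = 2762.
Equity weight = 2142/2762 = 0.7755.
Subordinated notes weight = 620/2762 = 0.2245.
Debt contribution = 0.2245 × 8.57% × (1 − 34%) = 1.2697%.
Required equity contribution = 10.19% − 1.2697% = 8.9203%.
Re = 8.9203% / 0.7755 = 11.5023%.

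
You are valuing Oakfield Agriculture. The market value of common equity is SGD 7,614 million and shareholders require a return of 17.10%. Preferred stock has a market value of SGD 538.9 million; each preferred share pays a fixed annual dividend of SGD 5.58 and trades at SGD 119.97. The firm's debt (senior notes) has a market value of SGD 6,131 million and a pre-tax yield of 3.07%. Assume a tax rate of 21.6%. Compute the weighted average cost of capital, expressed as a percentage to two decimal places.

Cost of preferred: Rp = 5.58 / 119.97 = 4.6512%.
Total capital V = 7614 + 538.9 + 6131 = 14283.9.
Equity: weight = 7614/14283.9 = 0.5330; cost = 17.1%.
Preferred: weight = 538.9/14283.9 = 0.0377; cost = 4.6512%.
Senior notes: weight = 6131/14283.9 = 0.4292; after-tax cost = 3.07% × (1 − 21.6%) = 2.4069%.
WACC = 0.5330 × 17.1000% + 0.0377 × 4.6512% + 0.4292 × 2.4069% = 10.3237%.

10.32%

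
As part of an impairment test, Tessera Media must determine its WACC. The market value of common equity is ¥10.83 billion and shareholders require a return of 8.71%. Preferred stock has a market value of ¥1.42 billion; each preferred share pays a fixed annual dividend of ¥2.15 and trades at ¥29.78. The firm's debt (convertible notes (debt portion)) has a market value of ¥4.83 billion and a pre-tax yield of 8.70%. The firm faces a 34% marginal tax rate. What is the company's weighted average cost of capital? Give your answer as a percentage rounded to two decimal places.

7.75%

Cost of preferred: Rp = 2.15 / 29.78 = 7.2196%.
Total capital V = 10.83 + 1.42 + 4.83 = 17.08.
Equity: weight = 10.83/17.08 = 0.6341; cost = 8.71%.
Preferred: weight = 1.42/17.08 = 0.0831; cost = 7.2196%.
Convertible notes (debt portion): weight = 4.83/17.08 = 0.2828; after-tax cost = 8.7% × (1 − 34%) = 5.7420%.
WACC = 0.6341 × 8.7100% + 0.0831 × 7.2196% + 0.2828 × 5.7420% = 7.7468%.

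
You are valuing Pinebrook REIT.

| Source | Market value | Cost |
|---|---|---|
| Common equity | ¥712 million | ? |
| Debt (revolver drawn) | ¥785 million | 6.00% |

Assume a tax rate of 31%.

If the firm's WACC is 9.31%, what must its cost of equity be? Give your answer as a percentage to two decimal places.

15.01%

Total capital V = 712 + 785 = 1497.
Equity weight = 712/1497 = 0.4756.
Revolver drawn weight = 785/1497 = 0.5244.
Debt contribution = 0.5244 × 6% × (1 − 31%) = 2.1709%.
Required equity contribution = 9.31% − 2.1709% = 7.1391%.
Re = 7.1391% / 0.4756 = 15.0101%.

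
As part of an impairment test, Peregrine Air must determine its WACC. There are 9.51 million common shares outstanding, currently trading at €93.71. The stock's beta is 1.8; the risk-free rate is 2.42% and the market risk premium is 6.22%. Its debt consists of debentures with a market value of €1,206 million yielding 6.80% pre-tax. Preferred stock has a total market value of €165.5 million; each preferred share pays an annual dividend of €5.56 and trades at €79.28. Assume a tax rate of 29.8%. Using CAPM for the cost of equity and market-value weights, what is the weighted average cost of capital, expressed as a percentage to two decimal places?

8.42%

Cost of equity via CAPM: Re = 2.42% + 1.8 × 6.22% = 13.6160%.
Cost of preferred: Rp = 5.56 / 79.28 = 7.0131%.
Market value of equity E = 93.71 × 9.51m = 891.1821m.
Total capital V = 891.1821 + 165.5 + 1206 = 2262.6821.
Equity: weight = 891.1821/2262.6821 = 0.3939; cost = 13.616%.
Preferred: weight = 165.5/2262.6821 = 0.0731; cost = 7.0131%.
Debentures: weight = 1206/2262.6821 = 0.5330; after-tax cost = 6.8% × (1 − 29.8%) = 4.7736%.
WACC = 0.3939 × 13.6160% + 0.0731 × 7.0131% + 0.5330 × 4.7736% = 8.4201%.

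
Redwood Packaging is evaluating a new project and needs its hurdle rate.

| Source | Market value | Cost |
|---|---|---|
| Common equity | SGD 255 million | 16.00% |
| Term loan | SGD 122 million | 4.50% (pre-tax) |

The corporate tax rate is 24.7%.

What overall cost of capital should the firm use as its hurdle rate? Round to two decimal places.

11.92%

Total capital V = 255 + 122 = 377.
Equity: weight = 255/377 = 0.6764; cost = 16%.
Term loan: weight = 122/377 = 0.3236; after-tax cost = 4.5% × (1 − 24.7%) = 3.3885%.
WACC = 0.6764 × 16.0000% + 0.3236 × 3.3885% = 11.9188%.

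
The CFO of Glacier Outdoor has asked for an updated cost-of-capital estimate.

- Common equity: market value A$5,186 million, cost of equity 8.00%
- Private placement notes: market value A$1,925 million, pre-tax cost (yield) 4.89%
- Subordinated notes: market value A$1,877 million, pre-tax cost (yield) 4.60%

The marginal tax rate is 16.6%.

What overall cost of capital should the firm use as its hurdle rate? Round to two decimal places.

6.29%

Total capital V = 5186 + 1925 + 1877 = 8988.
Equity: weight = 5186/8988 = 0.5770; cost = 8%.
Private placement notes: weight = 1925/8988 = 0.2142; after-tax cost = 4.89% × (1 − 16.6%) = 4.0783%.
Subordinated notes: weight = 1877/8988 = 0.2088; after-tax cost = 4.6% × (1 − 16.6%) = 3.8364%.
WACC = 0.5770 × 8.0000% + 0.2142 × 4.0783% + 0.2088 × 3.8364% = 6.2906%.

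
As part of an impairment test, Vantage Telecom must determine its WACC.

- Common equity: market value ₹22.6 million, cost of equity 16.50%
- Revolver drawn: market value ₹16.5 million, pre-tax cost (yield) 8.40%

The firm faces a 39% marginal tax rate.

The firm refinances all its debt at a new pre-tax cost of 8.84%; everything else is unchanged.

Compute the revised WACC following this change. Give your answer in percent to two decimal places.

11.81%

After the change:
Total capital V = 22.6 + 16.5 = 39.1.
Equity: weight = 22.6/39.1 = 0.5780; cost = 16.5%.
Revolver drawn: weight = 16.5/39.1 = 0.4220; after-tax cost = 8.84% × (1 − 39%) = 5.3924%.
WACC = 0.5780 × 16.5000% + 0.4220 × 5.3924% = 11.8126%.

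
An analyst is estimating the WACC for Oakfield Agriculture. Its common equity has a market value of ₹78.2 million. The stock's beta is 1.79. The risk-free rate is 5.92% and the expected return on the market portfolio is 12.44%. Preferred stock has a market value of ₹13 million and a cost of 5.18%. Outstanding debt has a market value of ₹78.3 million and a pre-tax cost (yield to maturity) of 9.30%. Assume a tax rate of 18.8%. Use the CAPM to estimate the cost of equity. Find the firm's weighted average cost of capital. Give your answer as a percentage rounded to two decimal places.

Market risk premium = 12.44% − 5.92% = 6.52%.
Cost of equity via CAPM: Re = 5.92% + 1.79 × 6.52% = 17.5908%.
Total capital V = 78.2 + 13 + 78.3 = 169.5.
Equity: weight = 78.2/169.5 = 0.4614; cost = 17.5908%.
Preferred: weight = 13/169.5 = 0.0767; cost = 5.18%.
Debt: weight = 78.3/169.5 = 0.4619; after-tax cost = 9.3% × (1 − 18.8%) = 7.5516%.
WACC = 0.4614 × 17.5908% + 0.0767 × 5.1800% + 0.4619 × 7.5516% = 12.0014%.

12.00%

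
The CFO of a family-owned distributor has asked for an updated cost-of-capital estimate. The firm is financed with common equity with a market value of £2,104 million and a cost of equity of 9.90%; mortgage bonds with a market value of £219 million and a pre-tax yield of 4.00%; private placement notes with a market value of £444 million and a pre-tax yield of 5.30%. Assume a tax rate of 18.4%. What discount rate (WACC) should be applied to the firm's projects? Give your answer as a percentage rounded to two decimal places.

Total capital V = 2104 + 219 + 444 = 2767.
Equity: weight = 2104/2767 = 0.7604; cost = 9.9%.
Mortgage bonds: weight = 219/2767 = 0.0791; after-tax cost = 4% × (1 − 18.4%) = 3.2640%.
Private placement notes: weight = 444/2767 = 0.1605; after-tax cost = 5.3% × (1 − 18.4%) = 4.3248%.
WACC = 0.7604 × 9.9000% + 0.0791 × 3.2640% + 0.1605 × 4.3248% = 8.4802%.

8.48%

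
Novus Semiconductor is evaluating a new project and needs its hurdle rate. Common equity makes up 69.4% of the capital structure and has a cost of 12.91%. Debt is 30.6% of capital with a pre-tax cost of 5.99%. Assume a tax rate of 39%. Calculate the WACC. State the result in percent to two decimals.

10.08%

After-tax cost of debt = 5.99% × (1 − 39%) = 3.6539%.
WACC = 0.694 × 12.9100% + 0.306 × 3.6539% = 10.0776%.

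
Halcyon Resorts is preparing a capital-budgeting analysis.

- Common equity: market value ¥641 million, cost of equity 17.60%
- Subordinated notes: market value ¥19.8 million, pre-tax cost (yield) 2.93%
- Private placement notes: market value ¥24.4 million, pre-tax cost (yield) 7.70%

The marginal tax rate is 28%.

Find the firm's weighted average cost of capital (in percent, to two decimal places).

16.72%

Total capital V = 641 + 19.8 + 24.4 = 685.2.
Equity: weight = 641/685.2 = 0.9355; cost = 17.6%.
Subordinated notes: weight = 19.8/685.2 = 0.0289; after-tax cost = 2.93% × (1 − 28%) = 2.1096%.
Private placement notes: weight = 24.4/685.2 = 0.0356; after-tax cost = 7.7% × (1 − 28%) = 5.5440%.
WACC = 0.9355 × 17.6000% + 0.0289 × 2.1096% + 0.0356 × 5.5440% = 16.7231%.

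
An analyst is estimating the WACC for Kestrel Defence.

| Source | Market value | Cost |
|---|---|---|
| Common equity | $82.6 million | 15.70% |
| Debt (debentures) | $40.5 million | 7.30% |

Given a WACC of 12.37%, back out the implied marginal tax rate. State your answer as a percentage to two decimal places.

Total capital V = 82.6 + 40.5 = 123.1.
Equity weight = 82.6/123.1 = 0.6710.
Debentures weight = 40.5/123.1 = 0.3290.
Equity contribution = 0.6710 × 15.7% = 10.5347%.
Debt contribution must be 12.37% − 10.5347% = 1.8353%.
0.3290 × 7.3% × (1 − T) = 1.8353%  ⇒  (1 − T) = 0.7642.
T = 23.5830%.

23.58%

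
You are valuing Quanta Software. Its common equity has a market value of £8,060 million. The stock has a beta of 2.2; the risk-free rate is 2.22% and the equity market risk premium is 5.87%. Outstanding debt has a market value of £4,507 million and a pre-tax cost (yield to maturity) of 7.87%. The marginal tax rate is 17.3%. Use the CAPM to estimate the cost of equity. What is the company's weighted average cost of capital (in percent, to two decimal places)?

12.04%

Cost of equity via CAPM: Re = 2.22% + 2.2 × 5.87% = 15.1340%.
Total capital V = 8060 + 4507 = 12567.
Equity: weight = 8060/12567 = 0.6414; cost = 15.134%.
Debt: weight = 4507/12567 = 0.3586; after-tax cost = 7.87% × (1 − 17.3%) = 6.5085%.
WACC = 0.6414 × 15.1340% + 0.3586 × 6.5085% = 12.0406%.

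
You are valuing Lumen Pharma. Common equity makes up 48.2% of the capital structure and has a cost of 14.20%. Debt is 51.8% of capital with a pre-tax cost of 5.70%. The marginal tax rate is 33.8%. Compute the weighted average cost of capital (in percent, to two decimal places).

8.80%

After-tax cost of debt = 5.7% × (1 − 33.8%) = 3.7734%.
WACC = 0.482 × 14.2000% + 0.518 × 3.7734% = 8.7990%.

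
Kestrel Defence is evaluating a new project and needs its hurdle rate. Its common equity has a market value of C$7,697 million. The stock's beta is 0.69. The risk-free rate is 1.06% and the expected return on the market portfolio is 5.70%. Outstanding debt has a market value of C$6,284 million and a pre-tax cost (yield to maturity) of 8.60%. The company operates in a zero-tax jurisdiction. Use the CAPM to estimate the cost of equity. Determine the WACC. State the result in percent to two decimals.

Market risk premium = 5.7% − 1.06% = 4.64%.
Cost of equity via CAPM: Re = 1.06% + 0.69 × 4.64% = 4.2616%.
Total capital V = 7697 + 6284 = 13981.
Equity: weight = 7697/13981 = 0.5505; cost = 4.2616%.
Debt: weight = 6284/13981 = 0.4495; after-tax cost = 8.6% × (1 − 0%) = 8.6000%.
WACC = 0.5505 × 4.2616% + 0.4495 × 8.6000% = 6.2116%.

6.21%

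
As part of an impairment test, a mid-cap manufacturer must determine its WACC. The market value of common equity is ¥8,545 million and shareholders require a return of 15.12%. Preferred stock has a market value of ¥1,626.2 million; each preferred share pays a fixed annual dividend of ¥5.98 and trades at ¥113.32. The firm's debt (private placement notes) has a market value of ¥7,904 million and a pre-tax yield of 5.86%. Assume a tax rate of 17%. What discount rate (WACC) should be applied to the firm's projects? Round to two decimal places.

Cost of preferred: Rp = 5.98 / 113.32 = 5.2771%.
Total capital V = 8545 + 1626.2 + 7904 = 18075.2.
Equity: weight = 8545/18075.2 = 0.4727; cost = 15.12%.
Preferred: weight = 1626.2/18075.2 = 0.0900; cost = 5.2771%.
Private placement notes: weight = 7904/18075.2 = 0.4373; after-tax cost = 5.86% × (1 − 17%) = 4.8638%.
WACC = 0.4727 × 15.1200% + 0.0900 × 5.2771% + 0.4373 × 4.8638% = 9.7496%.

9.75%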